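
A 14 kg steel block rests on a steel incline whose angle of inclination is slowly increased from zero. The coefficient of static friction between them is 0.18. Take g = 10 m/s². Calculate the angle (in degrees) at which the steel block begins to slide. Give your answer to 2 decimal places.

At the threshold of sliding, static friction is at its maximum μ_s N and exactly balances the weight component along the incline: mg sin θ = μ_s mg cos θ.
Hence tan θ = μ_s = 0.18, so θ = arctan(0.18) = 10.2040°.

10.20°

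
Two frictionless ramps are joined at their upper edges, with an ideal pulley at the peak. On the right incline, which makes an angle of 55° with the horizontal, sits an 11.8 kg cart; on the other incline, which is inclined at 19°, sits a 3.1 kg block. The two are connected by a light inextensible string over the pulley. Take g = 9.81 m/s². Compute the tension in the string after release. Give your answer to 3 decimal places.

27.569 N

Resolve each weight along its own incline: the 11.8 kg mass has component 11.8 × 9.81 × sin 55° = 94.823 N down its slope, and the 3.1 kg mass has 3.1 × 9.81 × sin 19° = 9.901 N down its slope.
The 11.8 kg side's 94.823 N exceeds the other side's 9.901 N, so that mass slides down and the 3.1 kg mass slides up. Taking that direction as positive, Newton's second law for the whole system gives 94.823 − 9.901 = (11.8 + 3.1) a, so a = 84.922 / 14.9 = 5.6995 m/s².
For the 3.1 kg mass (up-slope positive): T − 9.901 = 3.1 × 5.6995, so T = 27.569 N.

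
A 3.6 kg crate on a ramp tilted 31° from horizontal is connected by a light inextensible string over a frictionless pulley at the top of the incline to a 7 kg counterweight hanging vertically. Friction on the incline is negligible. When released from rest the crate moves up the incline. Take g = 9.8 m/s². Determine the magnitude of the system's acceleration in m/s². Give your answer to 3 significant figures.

For the crate on the incline: the weight component along the slope is m₁g sin 31° = 3.6 × 9.8 × 0.5150 = 18.169 N and the normal force is N = m₁g cos 31° = 30.241 N.
Newton's second law for the crate (up-slope positive): T − 18.169 = 3.6 a. For the hanging counterweight (downward positive): 7 × 9.8 − T = 7 a.
Adding the two equations eliminates T: 50.431 = 10.6 a, so a = 4.7576 m/s².

4.76 m/s²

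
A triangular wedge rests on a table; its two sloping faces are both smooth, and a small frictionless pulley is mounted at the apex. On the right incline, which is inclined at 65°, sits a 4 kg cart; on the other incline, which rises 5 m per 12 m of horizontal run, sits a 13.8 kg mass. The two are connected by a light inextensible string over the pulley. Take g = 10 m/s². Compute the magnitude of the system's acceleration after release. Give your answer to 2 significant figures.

0.95 m/s²

Resolve each weight along its own incline: the 4 kg mass has component 4 × 10 × sin 65° = 36.252 N down its slope, and the 13.8 kg mass has 13.8 × 10 × sin 22.62° = 53.077 N down its slope.
The 13.8 kg side's 53.077 N exceeds the other side's 36.252 N, so that mass slides down and the 4 kg mass slides up. Taking that direction as positive, Newton's second law for the whole system gives 53.077 − 36.252 = (4 + 13.8) a, so a = 16.825 / 17.8 = 0.9452 m/s².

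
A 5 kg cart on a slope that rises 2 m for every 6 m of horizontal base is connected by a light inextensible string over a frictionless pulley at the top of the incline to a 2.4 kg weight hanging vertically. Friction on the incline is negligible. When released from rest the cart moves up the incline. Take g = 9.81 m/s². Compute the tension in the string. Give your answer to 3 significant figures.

For the cart on the incline: the weight component along the slope is m₁g sin 18.43° = 5 × 9.81 × 0.3162 = 15.510 N and the normal force is N = m₁g cos 18.43° = 46.533 N.
Newton's second law for the cart (up-slope positive): T − 15.510 = 5 a. For the hanging weight (downward positive): 2.4 × 9.81 − T = 2.4 a.
Adding the two equations eliminates T: 8.034 = 7.4 a, so a = 1.0857 m/s².
Then from the hanging weight's equation, T = 2.4 × (9.81 − 1.0857) = 20.938 N.

20.9 N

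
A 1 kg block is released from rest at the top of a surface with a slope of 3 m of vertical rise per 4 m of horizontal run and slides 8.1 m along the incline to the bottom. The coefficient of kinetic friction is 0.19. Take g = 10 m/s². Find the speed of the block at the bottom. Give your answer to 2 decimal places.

The weight component along the incline is mg sin 36.87° = 6.000 N and the normal force is N = mg cos 36.87° = 8.000 N.
Friction up the slope is f = μN = 0.19 × 8.000 = 1.520 N, so the net downslope force is 6.000 − 1.520 = 4.480 N and a = 4.480 / 1 = 4.4800 m/s².
Starting from rest over a distance of 8.1 m, v² = 2aL = 2 × 4.4800 × 8.1 = 72.5760, so v = 8.5192 m/s.

8.52 m/s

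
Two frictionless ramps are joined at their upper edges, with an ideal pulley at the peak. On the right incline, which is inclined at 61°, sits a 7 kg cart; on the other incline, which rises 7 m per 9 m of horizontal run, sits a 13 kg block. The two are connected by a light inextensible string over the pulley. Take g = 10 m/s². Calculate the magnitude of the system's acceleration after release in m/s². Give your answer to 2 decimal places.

0.93 m/s²

Resolve each weight along its own incline: the 7 kg mass has component 7 × 10 × sin 61° = 61.223 N down its slope, and the 13 kg mass has 13 × 10 × sin 37.87° = 79.812 N down its slope.
The 13 kg side's 79.812 N exceeds the other side's 61.223 N, so that mass slides down and the 7 kg mass slides up. Taking that direction as positive, Newton's second law for the whole system gives 79.812 − 61.223 = (7 + 13) a, so a = 18.589 / 20 = 0.9294 m/s².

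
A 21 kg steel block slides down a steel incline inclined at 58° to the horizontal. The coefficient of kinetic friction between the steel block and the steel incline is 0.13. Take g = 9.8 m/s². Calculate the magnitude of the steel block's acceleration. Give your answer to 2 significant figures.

7.6 m/s²

Resolving the weight along the incline: the component pulling the steel block down the slope is mg sin 58° = 21 × 9.8 × 0.8480 = 174.518 N, and the normal force is N = mg cos 58° = 21 × 9.8 × 0.5299 = 109.053 N.
Kinetic friction acts up the slope with magnitude f = μN = 0.13 × 109.053 = 14.177 N.
Net force along the incline is 174.518 − 14.177 = 160.341 N, so a = 160.341 / 21 = 7.6353 m/s².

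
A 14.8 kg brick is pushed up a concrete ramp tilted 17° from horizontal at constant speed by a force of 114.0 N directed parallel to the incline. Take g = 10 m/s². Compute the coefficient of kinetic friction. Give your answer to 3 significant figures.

At constant speed ΣF = 0 along the incline. The applied 114.0 N acts up the slope; the weight component mg sin 17° = 43.271 N and kinetic friction μN both act down the slope.
So 114.0 = 43.271 + μ × 141.533, giving μ = (114.0 − 43.271) / 141.533 = 0.4997.

0.500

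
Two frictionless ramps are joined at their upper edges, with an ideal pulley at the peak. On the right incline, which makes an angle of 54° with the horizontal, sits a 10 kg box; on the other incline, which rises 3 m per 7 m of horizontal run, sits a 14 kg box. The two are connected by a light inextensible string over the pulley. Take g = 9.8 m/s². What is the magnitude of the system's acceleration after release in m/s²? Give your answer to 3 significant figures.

Resolve each weight along its own incline: the 10 kg mass has component 10 × 9.8 × sin 54° = 79.284 N down its slope, and the 14 kg mass has 14 × 9.8 × sin 23.20° = 54.046 N down its slope.
The 10 kg side's 79.284 N exceeds the other side's 54.046 N, so that mass slides down and the 14 kg mass slides up. Taking that direction as positive, Newton's second law for the whole system gives 79.284 − 54.046 = (10 + 14) a, so a = 25.238 / 24 = 1.0516 m/s².

1.05 m/s²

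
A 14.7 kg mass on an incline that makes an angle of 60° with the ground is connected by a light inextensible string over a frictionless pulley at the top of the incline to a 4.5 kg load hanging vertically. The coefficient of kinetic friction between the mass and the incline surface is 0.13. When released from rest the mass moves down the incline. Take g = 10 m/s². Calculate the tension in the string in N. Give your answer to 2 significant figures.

62 N

For the mass on the incline: the weight component along the slope is m₁g sin 60° = 14.7 × 10 × 0.8660 = 127.302 N and the normal force is N = m₁g cos 60° = 73.500 N.
Kinetic friction opposes the mass's motion down the incline: f = μN = 0.13 × 73.500 = 9.555 N acting up the slope.
Newton's second law for the mass (down-slope positive): 127.302 − 9.555 − T = 14.7 a. For the hanging load (upward positive): T − 4.5 × 10 = 4.5 a.
Adding the two equations eliminates T: 72.747 = 19.2 a, so a = 3.7889 m/s².
Then from the hanging load's equation, T = 4.5 × (10 + 3.7889) = 62.050 N.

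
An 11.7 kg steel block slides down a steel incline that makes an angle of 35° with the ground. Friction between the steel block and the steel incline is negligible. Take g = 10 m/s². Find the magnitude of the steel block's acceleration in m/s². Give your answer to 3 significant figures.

5.74 m/s²

Resolving the weight along the incline: the component pulling the steel block down the slope is mg sin 35° = 11.7 × 10 × 0.5736 = 67.111 N, and the normal force is N = mg cos 35° = 11.7 × 10 × 0.8192 = 95.846 N.
With no friction the net force along the incline is 67.111 N, so a = g sin 35° = 67.111 / 11.7 = 5.7360 m/s².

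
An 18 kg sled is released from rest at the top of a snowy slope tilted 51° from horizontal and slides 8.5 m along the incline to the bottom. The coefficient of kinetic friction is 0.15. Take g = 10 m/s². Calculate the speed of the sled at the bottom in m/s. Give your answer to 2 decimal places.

The weight component along the incline is mg sin 51° = 139.886 N and the normal force is N = mg cos 51° = 113.278 N.
Friction up the slope is f = μN = 0.15 × 113.278 = 16.992 N, so the net downslope force is 139.886 − 16.992 = 122.894 N and a = 122.894 / 18 = 6.8274 m/s².
Starting from rest over a distance of 8.5 m, v² = 2aL = 2 × 6.8274 × 8.5 = 116.0658, so v = 10.7734 m/s.

10.77 m/s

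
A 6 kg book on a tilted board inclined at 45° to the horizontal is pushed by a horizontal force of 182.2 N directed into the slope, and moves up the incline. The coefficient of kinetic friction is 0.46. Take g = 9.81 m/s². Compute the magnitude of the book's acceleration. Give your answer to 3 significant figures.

The horizontal push has components F cos 45° = 182.2 × 0.7071 = 128.834 N up the incline and F sin 45° = 182.2 × 0.7071 = 128.834 N pressing into the surface.
The normal force is therefore N = mg cos 45° + F sin 45° = 41.620 + 128.834 = 170.454 N, and kinetic friction down the slope is μN = 0.46 × 170.454 = 78.409 N.
Along the incline: F cos 45° − mg sin 45° − μN = ma, so 128.834 − 41.620 − 78.409 = 6 a, giving a = 1.4675 m/s².

1.47 m/s²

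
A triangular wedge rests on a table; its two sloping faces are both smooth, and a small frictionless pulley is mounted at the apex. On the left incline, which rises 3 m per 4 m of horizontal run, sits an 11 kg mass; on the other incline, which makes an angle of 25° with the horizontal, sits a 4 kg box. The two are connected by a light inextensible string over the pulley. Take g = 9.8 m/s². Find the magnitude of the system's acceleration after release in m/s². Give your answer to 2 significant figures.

3.2 m/s²

Resolve each weight along its own incline: the 11 kg mass has component 11 × 9.8 × sin 36.87° = 64.680 N down its slope, and the 4 kg mass has 4 × 9.8 × sin 25° = 16.567 N down its slope.
The 11 kg side's 64.680 N exceeds the other side's 16.567 N, so that mass slides down and the 4 kg mass slides up. Taking that direction as positive, Newton's second law for the whole system gives 64.680 − 16.567 = (11 + 4) a, so a = 48.113 / 15 = 3.2075 m/s².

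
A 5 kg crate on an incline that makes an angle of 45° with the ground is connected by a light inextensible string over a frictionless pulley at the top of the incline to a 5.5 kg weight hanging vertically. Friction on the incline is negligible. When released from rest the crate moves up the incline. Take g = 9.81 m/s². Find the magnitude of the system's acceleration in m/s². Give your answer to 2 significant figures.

1.8 m/s²

For the crate on the incline: the weight component along the slope is m₁g sin 45° = 5 × 9.81 × 0.7071 = 34.683 N and the normal force is N = m₁g cos 45° = 34.684 N.
Newton's second law for the crate (up-slope positive): T − 34.683 = 5 a. For the hanging weight (downward positive): 5.5 × 9.81 − T = 5.5 a.
Adding the two equations eliminates T: 19.272 = 10.5 a, so a = 1.8354 m/s².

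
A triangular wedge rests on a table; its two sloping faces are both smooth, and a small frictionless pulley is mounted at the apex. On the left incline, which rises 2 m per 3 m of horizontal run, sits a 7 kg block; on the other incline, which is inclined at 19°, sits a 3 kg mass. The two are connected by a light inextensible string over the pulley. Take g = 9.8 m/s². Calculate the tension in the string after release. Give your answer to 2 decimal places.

18.12 N

Resolve each weight along its own incline: the 7 kg mass has component 7 × 9.8 × sin 33.69° = 38.052 N down its slope, and the 3 kg mass has 3 × 9.8 × sin 19° = 9.572 N down its slope.
The 7 kg side's 38.052 N exceeds the other side's 9.572 N, so that mass slides down and the 3 kg mass slides up. Taking that direction as positive, Newton's second law for the whole system gives 38.052 − 9.572 = (7 + 3) a, so a = 28.480 / 10 = 2.8480 m/s².
For the 3 kg mass (up-slope positive): T − 9.572 = 3 × 2.8480, so T = 18.116 N.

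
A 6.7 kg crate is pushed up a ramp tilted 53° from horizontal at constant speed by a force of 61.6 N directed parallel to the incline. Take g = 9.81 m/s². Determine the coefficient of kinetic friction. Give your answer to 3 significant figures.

0.230

At constant speed ΣF = 0 along the incline. The applied 61.6 N acts up the slope; the weight component mg sin 53° = 52.492 N and kinetic friction μN both act down the slope.
So 61.6 = 52.492 + μ × 39.555, giving μ = (61.6 − 52.492) / 39.555 = 0.2303.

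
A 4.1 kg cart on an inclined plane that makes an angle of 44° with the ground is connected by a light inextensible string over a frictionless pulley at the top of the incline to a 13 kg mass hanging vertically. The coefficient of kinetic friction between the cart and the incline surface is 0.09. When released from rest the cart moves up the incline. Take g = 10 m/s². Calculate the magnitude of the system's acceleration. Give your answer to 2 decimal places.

5.78 m/s²

For the cart on the incline: the weight component along the slope is m₁g sin 44° = 4.1 × 10 × 0.6947 = 28.483 N and the normal force is N = m₁g cos 44° = 29.493 N.
Kinetic friction opposes the cart's motion up the incline: f = μN = 0.09 × 29.493 = 2.654 N acting down the slope.
Newton's second law for the cart (up-slope positive): T − 28.483 − 2.654 = 4.1 a. For the hanging mass (downward positive): 13 × 10 − T = 13 a.
Adding the two equations eliminates T: 98.863 = 17.1 a, so a = 5.7815 m/s².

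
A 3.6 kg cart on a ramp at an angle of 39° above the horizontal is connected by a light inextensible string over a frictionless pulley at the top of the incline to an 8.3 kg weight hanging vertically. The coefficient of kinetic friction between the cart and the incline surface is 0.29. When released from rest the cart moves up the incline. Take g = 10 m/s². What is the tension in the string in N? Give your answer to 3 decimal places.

For the cart on the incline: the weight component along the slope is m₁g sin 39° = 3.6 × 10 × 0.6293 = 22.655 N and the normal force is N = m₁g cos 39° = 27.977 N.
Kinetic friction opposes the cart's motion up the incline: f = μN = 0.29 × 27.977 = 8.113 N acting down the slope.
Newton's second law for the cart (up-slope positive): T − 22.655 − 8.113 = 3.6 a. For the hanging weight (downward positive): 8.3 × 10 − T = 8.3 a.
Adding the two equations eliminates T: 52.232 = 11.9 a, so a = 4.3892 m/s².
Then from the hanging weight's equation, T = 8.3 × (10 − 4.3892) = 46.570 N.

46.570 N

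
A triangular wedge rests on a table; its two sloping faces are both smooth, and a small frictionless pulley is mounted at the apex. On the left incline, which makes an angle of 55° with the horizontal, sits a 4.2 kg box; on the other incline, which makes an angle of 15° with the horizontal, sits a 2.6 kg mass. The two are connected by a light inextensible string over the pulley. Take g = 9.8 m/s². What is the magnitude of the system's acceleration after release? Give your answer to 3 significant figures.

3.99 m/s²

Resolve each weight along its own incline: the 4.2 kg mass has component 4.2 × 9.8 × sin 55° = 33.716 N down its slope, and the 2.6 kg mass has 2.6 × 9.8 × sin 15° = 6.595 N down its slope.
The 4.2 kg side's 33.716 N exceeds the other side's 6.595 N, so that mass slides down and the 2.6 kg mass slides up. Taking that direction as positive, Newton's second law for the whole system gives 33.716 − 6.595 = (4.2 + 2.6) a, so a = 27.121 / 6.8 = 3.9884 m/s².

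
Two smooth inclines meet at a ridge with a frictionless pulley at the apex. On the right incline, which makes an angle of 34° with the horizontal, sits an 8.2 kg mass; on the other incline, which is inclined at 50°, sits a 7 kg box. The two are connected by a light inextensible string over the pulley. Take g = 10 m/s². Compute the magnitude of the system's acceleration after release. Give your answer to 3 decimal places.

0.511 m/s²

Resolve each weight along its own incline: the 8.2 kg mass has component 8.2 × 10 × sin 34° = 45.854 N down its slope, and the 7 kg mass has 7 × 10 × sin 50° = 53.623 N down its slope.
The 7 kg side's 53.623 N exceeds the other side's 45.854 N, so that mass slides down and the 8.2 kg mass slides up. Taking that direction as positive, Newton's second law for the whole system gives 53.623 − 45.854 = (8.2 + 7) a, so a = 7.769 / 15.2 = 0.5111 m/s².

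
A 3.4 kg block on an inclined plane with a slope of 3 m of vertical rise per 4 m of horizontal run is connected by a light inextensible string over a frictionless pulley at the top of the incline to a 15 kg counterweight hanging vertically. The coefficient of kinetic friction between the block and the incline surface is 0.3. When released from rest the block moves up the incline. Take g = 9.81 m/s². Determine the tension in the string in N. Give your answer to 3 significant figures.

For the block on the incline: the weight component along the slope is m₁g sin 36.87° = 3.4 × 9.81 × 0.6000 = 20.012 N and the normal force is N = m₁g cos 36.87° = 26.683 N.
Kinetic friction opposes the block's motion up the incline: f = μN = 0.3 × 26.683 = 8.005 N acting down the slope.
Newton's second law for the block (up-slope positive): T − 20.012 − 8.005 = 3.4 a. For the hanging counterweight (downward positive): 15 × 9.81 − T = 15 a.
Adding the two equations eliminates T: 119.133 = 18.4 a, so a = 6.4746 m/s².
Then from the hanging counterweight's equation, T = 15 × (9.81 − 6.4746) = 50.031 N.

50.0 N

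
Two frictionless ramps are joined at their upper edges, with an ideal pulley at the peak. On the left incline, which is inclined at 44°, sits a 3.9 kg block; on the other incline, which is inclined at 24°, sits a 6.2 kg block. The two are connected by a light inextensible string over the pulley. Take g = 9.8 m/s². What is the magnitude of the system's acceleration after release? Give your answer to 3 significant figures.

0.182 m/s²

Resolve each weight along its own incline: the 3.9 kg mass has component 3.9 × 9.8 × sin 44° = 26.550 N down its slope, and the 6.2 kg mass has 6.2 × 9.8 × sin 24° = 24.713 N down its slope.
The 3.9 kg side's 26.550 N exceeds the other side's 24.713 N, so that mass slides down and the 6.2 kg mass slides up. Taking that direction as positive, Newton's second law for the whole system gives 26.550 − 24.713 = (3.9 + 6.2) a, so a = 1.837 / 10.1 = 0.1819 m/s².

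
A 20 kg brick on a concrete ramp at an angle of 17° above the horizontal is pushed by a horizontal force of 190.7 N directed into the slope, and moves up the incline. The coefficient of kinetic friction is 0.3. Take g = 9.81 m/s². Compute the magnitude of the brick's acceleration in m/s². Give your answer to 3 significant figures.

2.60 m/s²

The horizontal push has components F cos 17° = 190.7 × 0.9563 = 182.366 N up the incline and F sin 17° = 190.7 × 0.2924 = 55.761 N pressing into the surface.
The normal force is therefore N = mg cos 17° + F sin 17° = 187.626 + 55.761 = 243.387 N, and kinetic friction down the slope is μN = 0.3 × 243.387 = 73.016 N.
Along the incline: F cos 17° − mg sin 17° − μN = ma, so 182.366 − 57.369 − 73.016 = 20 a, giving a = 2.5991 m/s².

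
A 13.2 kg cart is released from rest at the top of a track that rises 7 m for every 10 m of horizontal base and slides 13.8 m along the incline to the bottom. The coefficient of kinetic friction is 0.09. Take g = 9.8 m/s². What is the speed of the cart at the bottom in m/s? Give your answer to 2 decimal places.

The weight component along the incline is mg sin 34.99° = 74.183 N and the normal force is N = mg cos 34.99° = 105.976 N.
Friction up the slope is f = μN = 0.09 × 105.976 = 9.538 N, so the net downslope force is 74.183 − 9.538 = 64.645 N and a = 64.645 / 13.2 = 4.8973 m/s².
Starting from rest over a distance of 13.8 m, v² = 2aL = 2 × 4.8973 × 13.8 = 135.1655, so v = 11.6261 m/s.

11.63 m/s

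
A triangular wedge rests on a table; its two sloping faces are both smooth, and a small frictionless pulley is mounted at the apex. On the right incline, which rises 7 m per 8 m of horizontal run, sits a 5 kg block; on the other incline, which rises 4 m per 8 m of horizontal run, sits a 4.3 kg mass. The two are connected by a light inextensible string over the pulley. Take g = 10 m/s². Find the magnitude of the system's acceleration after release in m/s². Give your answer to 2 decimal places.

Resolve each weight along its own incline: the 5 kg mass has component 5 × 10 × sin 41.19° = 32.925 N down its slope, and the 4.3 kg mass has 4.3 × 10 × sin 26.57° = 19.230 N down its slope.
The 5 kg side's 32.925 N exceeds the other side's 19.230 N, so that mass slides down and the 4.3 kg mass slides up. Taking that direction as positive, Newton's second law for the whole system gives 32.925 − 19.230 = (5 + 4.3) a, so a = 13.695 / 9.3 = 1.4726 m/s².

1.47 m/s²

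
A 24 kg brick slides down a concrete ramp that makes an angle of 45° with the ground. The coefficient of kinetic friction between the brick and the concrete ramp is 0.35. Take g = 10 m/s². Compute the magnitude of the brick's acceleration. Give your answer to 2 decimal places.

Resolving the weight along the incline: the component pulling the brick down the slope is mg sin 45° = 24 × 10 × 0.7071 = 169.704 N, and the normal force is N = mg cos 45° = 24 × 10 × 0.7071 = 169.704 N.
Kinetic friction acts up the slope with magnitude f = μN = 0.35 × 169.704 = 59.396 N.
Net force along the incline is 169.704 − 59.396 = 110.308 N, so a = 110.308 / 24 = 4.5962 m/s².

4.60 m/s²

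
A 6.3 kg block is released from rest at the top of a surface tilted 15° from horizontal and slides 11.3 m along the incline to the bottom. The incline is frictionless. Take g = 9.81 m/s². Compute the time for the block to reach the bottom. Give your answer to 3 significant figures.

2.98 s

The weight component along the incline is mg sin 15° = 15.996 N and the normal force is N = mg cos 15° = 59.697 N.
With no friction, a = g sin 15° = 2.5390 m/s².
Starting from rest, L = ½at², so t = √(2L/a) = √(2 × 11.3 / 2.5390) = 2.9835 s.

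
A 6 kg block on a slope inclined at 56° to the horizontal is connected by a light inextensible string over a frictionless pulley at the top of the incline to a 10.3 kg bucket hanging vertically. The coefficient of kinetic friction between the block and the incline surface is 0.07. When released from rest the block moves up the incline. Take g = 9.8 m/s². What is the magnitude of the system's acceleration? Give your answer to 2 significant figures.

For the block on the incline: the weight component along the slope is m₁g sin 56° = 6 × 9.8 × 0.8290 = 48.745 N and the normal force is N = m₁g cos 56° = 32.881 N.
Kinetic friction opposes the block's motion up the incline: f = μN = 0.07 × 32.881 = 2.302 N acting down the slope.
Newton's second law for the block (up-slope positive): T − 48.745 − 2.302 = 6 a. For the hanging bucket (downward positive): 10.3 × 9.8 − T = 10.3 a.
Adding the two equations eliminates T: 49.893 = 16.3 a, so a = 3.0609 m/s².

3.1 m/s²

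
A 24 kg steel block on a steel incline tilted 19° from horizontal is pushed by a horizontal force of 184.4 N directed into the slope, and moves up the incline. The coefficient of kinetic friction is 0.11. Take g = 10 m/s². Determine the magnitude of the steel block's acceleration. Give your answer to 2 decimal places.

The horizontal push has components F cos 19° = 184.4 × 0.9455 = 174.350 N up the incline and F sin 19° = 184.4 × 0.3256 = 60.041 N pressing into the surface.
The normal force is therefore N = mg cos 19° + F sin 19° = 226.920 + 60.041 = 286.961 N, and kinetic friction down the slope is μN = 0.11 × 286.961 = 31.566 N.
Along the incline: F cos 19° − mg sin 19° − μN = ma, so 174.350 − 78.144 − 31.566 = 24 a, giving a = 2.6933 m/s².

2.69 m/s²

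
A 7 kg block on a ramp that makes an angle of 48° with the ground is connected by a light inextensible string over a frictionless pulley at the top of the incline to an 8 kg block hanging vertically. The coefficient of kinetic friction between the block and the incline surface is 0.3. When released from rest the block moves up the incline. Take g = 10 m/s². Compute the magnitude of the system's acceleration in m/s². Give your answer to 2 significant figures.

For the block on the incline: the weight component along the slope is m₁g sin 48° = 7 × 10 × 0.7431 = 52.017 N and the normal force is N = m₁g cos 48° = 46.839 N.
Kinetic friction opposes the block's motion up the incline: f = μN = 0.3 × 46.839 = 14.052 N acting down the slope.
Newton's second law for the block (up-slope positive): T − 52.017 − 14.052 = 7 a. For the hanging block (downward positive): 8 × 10 − T = 8 a.
Adding the two equations eliminates T: 13.931 = 15 a, so a = 0.9287 m/s².

0.93 m/s²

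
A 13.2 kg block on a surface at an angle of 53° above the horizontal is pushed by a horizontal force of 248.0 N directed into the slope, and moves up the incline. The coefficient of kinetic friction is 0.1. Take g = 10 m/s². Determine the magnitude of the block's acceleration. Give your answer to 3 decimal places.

The horizontal push has components F cos 53° = 248.0 × 0.6018 = 149.246 N up the incline and F sin 53° = 248.0 × 0.7986 = 198.053 N pressing into the surface.
The normal force is therefore N = mg cos 53° + F sin 53° = 79.438 + 198.053 = 277.491 N, and kinetic friction down the slope is μN = 0.1 × 277.491 = 27.749 N.
Along the incline: F cos 53° − mg sin 53° − μN = ma, so 149.246 − 105.415 − 27.749 = 13.2 a, giving a = 1.2183 m/s².

1.218 m/s²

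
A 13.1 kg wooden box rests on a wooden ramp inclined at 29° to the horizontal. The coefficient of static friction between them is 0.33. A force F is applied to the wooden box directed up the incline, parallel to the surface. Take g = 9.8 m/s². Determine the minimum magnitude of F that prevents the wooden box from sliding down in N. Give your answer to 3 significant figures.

25.2 N

The normal force is N = mg cos 29° = 112.284 N. With F at its minimum the wooden box is on the verge of sliding down, so static friction is at its maximum μ_s N = 0.33 × 112.284 = 37.054 N and acts up the slope.
Equilibrium along the incline: F + μ_s N = mg sin 29°, so F = 62.240 − 37.054 = 25.186 N.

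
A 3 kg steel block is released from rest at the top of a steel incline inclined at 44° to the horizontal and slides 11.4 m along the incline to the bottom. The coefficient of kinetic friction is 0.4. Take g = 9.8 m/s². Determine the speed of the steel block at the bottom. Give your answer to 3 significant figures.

9.54 m/s

The weight component along the incline is mg sin 44° = 20.423 N and the normal force is N = mg cos 44° = 21.149 N.
Friction up the slope is f = μN = 0.4 × 21.149 = 8.460 N, so the net downslope force is 20.423 − 8.460 = 11.963 N and a = 11.963 / 3 = 3.9877 m/s².
Starting from rest over a distance of 11.4 m, v² = 2aL = 2 × 3.9877 × 11.4 = 90.9196, so v = 9.5352 m/s.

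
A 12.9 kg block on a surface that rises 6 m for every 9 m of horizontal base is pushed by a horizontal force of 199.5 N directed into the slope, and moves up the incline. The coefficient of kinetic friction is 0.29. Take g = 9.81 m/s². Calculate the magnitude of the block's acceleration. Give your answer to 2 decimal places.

The horizontal push has components F cos 33.69° = 199.5 × 0.8321 = 166.004 N up the incline and F sin 33.69° = 199.5 × 0.5547 = 110.663 N pressing into the surface.
The normal force is therefore N = mg cos 33.69° + F sin 33.69° = 105.301 + 110.663 = 215.964 N, and kinetic friction down the slope is μN = 0.29 × 215.964 = 62.630 N.
Along the incline: F cos 33.69° − mg sin 33.69° − μN = ma, so 166.004 − 70.197 − 62.630 = 12.9 a, giving a = 2.5719 m/s².

2.57 m/s²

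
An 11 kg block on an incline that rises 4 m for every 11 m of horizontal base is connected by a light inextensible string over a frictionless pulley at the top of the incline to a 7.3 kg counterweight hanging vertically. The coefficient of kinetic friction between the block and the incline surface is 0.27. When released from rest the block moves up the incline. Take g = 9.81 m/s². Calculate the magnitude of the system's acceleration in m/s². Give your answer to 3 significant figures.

For the block on the incline: the weight component along the slope is m₁g sin 19.98° = 11 × 9.81 × 0.3417 = 36.873 N and the normal force is N = m₁g cos 19.98° = 101.413 N.
Kinetic friction opposes the block's motion up the incline: f = μN = 0.27 × 101.413 = 27.382 N acting down the slope.
Newton's second law for the block (up-slope positive): T − 36.873 − 27.382 = 11 a. For the hanging counterweight (downward positive): 7.3 × 9.81 − T = 7.3 a.
Adding the two equations eliminates T: 7.358 = 18.3 a, so a = 0.4021 m/s².

0.402 m/s²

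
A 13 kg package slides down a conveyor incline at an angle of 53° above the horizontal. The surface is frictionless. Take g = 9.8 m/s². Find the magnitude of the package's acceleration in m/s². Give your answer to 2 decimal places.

7.83 m/s²

Resolving the weight along the incline: the component pulling the package down the slope is mg sin 53° = 13 × 9.8 × 0.7986 = 101.742 N, and the normal force is N = mg cos 53° = 13 × 9.8 × 0.6018 = 76.669 N.
With no friction the net force along the incline is 101.742 N, so a = g sin 53° = 101.742 / 13 = 7.8263 m/s².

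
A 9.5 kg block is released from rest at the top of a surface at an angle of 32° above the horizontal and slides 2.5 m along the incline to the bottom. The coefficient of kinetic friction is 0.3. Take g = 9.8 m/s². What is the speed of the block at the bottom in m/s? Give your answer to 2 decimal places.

3.67 m/s

The weight component along the incline is mg sin 32° = 49.335 N and the normal force is N = mg cos 32° = 78.953 N.
Friction up the slope is f = μN = 0.3 × 78.953 = 23.686 N, so the net downslope force is 49.335 − 23.686 = 25.649 N and a = 25.649 / 9.5 = 2.6999 m/s².
Starting from rest over a distance of 2.5 m, v² = 2aL = 2 × 2.6999 × 2.5 = 13.4995, so v = 3.6742 m/s.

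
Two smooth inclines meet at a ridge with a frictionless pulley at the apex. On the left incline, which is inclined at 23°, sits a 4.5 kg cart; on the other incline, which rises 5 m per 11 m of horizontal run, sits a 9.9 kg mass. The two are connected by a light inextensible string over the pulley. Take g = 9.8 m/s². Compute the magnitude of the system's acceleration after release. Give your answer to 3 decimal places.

1.591 m/s²

Resolve each weight along its own incline: the 4.5 kg mass has component 4.5 × 9.8 × sin 23° = 17.231 N down its slope, and the 9.9 kg mass has 9.9 × 9.8 × sin 24.44° = 40.147 N down its slope.
The 9.9 kg side's 40.147 N exceeds the other side's 17.231 N, so that mass slides down and the 4.5 kg mass slides up. Taking that direction as positive, Newton's second law for the whole system gives 40.147 − 17.231 = (4.5 + 9.9) a, so a = 22.916 / 14.4 = 1.5914 m/s².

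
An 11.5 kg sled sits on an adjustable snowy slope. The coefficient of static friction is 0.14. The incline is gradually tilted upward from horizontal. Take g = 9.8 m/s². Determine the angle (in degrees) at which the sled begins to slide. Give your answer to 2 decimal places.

7.97°

At the threshold of sliding, static friction is at its maximum μ_s N and exactly balances the weight component along the incline: mg sin θ = μ_s mg cos θ.
Hence tan θ = μ_s = 0.14, so θ = arctan(0.14) = 7.9696°.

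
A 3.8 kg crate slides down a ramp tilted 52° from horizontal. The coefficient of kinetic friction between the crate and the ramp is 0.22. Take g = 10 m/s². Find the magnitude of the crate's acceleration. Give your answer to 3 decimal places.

Resolving the weight along the incline: the component pulling the crate down the slope is mg sin 52° = 3.8 × 10 × 0.7880 = 29.944 N, and the normal force is N = mg cos 52° = 3.8 × 10 × 0.6157 = 23.397 N.
Kinetic friction acts up the slope with magnitude f = μN = 0.22 × 23.397 = 5.147 N.
Net force along the incline is 29.944 − 5.147 = 24.797 N, so a = 24.797 / 3.8 = 6.5255 m/s².

6.526 m/s²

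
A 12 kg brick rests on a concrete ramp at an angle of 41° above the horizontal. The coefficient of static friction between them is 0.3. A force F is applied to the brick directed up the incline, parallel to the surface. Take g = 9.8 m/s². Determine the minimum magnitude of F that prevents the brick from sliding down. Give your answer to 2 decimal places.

50.53 N

The normal force is N = mg cos 41° = 88.754 N. With F at its minimum the brick is on the verge of sliding down, so static friction is at its maximum μ_s N = 0.3 × 88.754 = 26.626 N and acts up the slope.
Equilibrium along the incline: F + μ_s N = mg sin 41°, so F = 77.153 − 26.626 = 50.527 N.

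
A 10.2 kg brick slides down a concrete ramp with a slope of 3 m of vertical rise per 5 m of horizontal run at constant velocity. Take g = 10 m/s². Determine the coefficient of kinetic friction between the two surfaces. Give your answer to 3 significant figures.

0.600

At constant velocity the net force along the incline is zero: mg sin 30.96° = μ mg cos 30.96°.
So μ = tan 30.96° = 0.5145 / 0.8575 = 0.6000.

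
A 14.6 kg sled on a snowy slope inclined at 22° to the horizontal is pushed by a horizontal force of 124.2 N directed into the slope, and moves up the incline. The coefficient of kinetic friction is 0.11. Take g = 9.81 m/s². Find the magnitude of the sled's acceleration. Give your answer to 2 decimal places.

The horizontal push has components F cos 22° = 124.2 × 0.9272 = 115.158 N up the incline and F sin 22° = 124.2 × 0.3746 = 46.525 N pressing into the surface.
The normal force is therefore N = mg cos 22° + F sin 22° = 132.799 + 46.525 = 179.324 N, and kinetic friction down the slope is μN = 0.11 × 179.324 = 19.726 N.
Along the incline: F cos 22° − mg sin 22° − μN = ma, so 115.158 − 53.652 − 19.726 = 14.6 a, giving a = 2.8616 m/s².

2.86 m/s²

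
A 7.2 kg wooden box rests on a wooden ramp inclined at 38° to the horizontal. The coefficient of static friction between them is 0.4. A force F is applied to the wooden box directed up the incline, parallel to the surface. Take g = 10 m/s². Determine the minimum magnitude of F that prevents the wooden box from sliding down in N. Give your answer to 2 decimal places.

21.63 N

The normal force is N = mg cos 38° = 56.737 N. With F at its minimum the wooden box is on the verge of sliding down, so static friction is at its maximum μ_s N = 0.4 × 56.737 = 22.695 N and acts up the slope.
Equilibrium along the incline: F + μ_s N = mg sin 38°, so F = 44.328 − 22.695 = 21.633 N.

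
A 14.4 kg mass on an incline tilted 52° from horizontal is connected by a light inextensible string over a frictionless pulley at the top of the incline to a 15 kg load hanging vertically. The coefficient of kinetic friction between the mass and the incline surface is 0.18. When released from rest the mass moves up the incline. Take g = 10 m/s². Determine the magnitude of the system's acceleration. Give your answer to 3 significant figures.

For the mass on the incline: the weight component along the slope is m₁g sin 52° = 14.4 × 10 × 0.7880 = 113.472 N and the normal force is N = m₁g cos 52° = 88.655 N.
Kinetic friction opposes the mass's motion up the incline: f = μN = 0.18 × 88.655 = 15.958 N acting down the slope.
Newton's second law for the mass (up-slope positive): T − 113.472 − 15.958 = 14.4 a. For the hanging load (downward positive): 15 × 10 − T = 15 a.
Adding the two equations eliminates T: 20.570 = 29.4 a, so a = 0.6997 m/s².

0.700 m/s²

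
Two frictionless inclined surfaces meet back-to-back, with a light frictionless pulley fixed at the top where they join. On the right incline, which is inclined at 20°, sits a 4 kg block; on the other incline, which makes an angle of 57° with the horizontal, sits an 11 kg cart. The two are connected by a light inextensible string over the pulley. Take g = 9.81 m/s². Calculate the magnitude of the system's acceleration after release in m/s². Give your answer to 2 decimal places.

Resolve each weight along its own incline: the 4 kg mass has component 4 × 9.81 × sin 20° = 13.421 N down its slope, and the 11 kg mass has 11 × 9.81 × sin 57° = 90.501 N down its slope.
The 11 kg side's 90.501 N exceeds the other side's 13.421 N, so that mass slides down and the 4 kg mass slides up. Taking that direction as positive, Newton's second law for the whole system gives 90.501 − 13.421 = (4 + 11) a, so a = 77.080 / 15 = 5.1387 m/s².

5.14 m/s²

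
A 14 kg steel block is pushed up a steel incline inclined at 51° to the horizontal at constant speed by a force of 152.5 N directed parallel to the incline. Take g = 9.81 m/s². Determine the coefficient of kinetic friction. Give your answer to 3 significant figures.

0.530

At constant speed ΣF = 0 along the incline. The applied 152.5 N acts up the slope; the weight component mg sin 51° = 106.733 N and kinetic friction μN both act down the slope.
So 152.5 = 106.733 + μ × 86.431, giving μ = (152.5 − 106.733) / 86.431 = 0.5295.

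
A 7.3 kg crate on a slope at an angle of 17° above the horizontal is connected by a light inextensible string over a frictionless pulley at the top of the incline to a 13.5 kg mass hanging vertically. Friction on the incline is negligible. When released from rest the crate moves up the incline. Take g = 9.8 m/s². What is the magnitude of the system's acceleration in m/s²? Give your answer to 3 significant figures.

5.35 m/s²

For the crate on the incline: the weight component along the slope is m₁g sin 17° = 7.3 × 9.8 × 0.2924 = 20.918 N and the normal force is N = m₁g cos 17° = 68.414 N.
Newton's second law for the crate (up-slope positive): T − 20.918 = 7.3 a. For the hanging mass (downward positive): 13.5 × 9.8 − T = 13.5 a.
Adding the two equations eliminates T: 111.382 = 20.8 a, so a = 5.3549 m/s².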